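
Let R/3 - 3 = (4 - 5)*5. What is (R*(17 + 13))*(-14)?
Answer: 2520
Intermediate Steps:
R = -6 (R = 9 + 3*((4 - 5)*5) = 9 + 3*(-1*5) = 9 + 3*(-5) = 9 - 15 = -6)
(R*(17 + 13))*(-14) = -6*(17 + 13)*(-14) = -6*30*(-14) = -180*(-14) = 2520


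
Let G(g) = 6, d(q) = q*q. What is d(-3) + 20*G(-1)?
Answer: 129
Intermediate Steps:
d(q) = q²
d(-3) + 20*G(-1) = (-3)² + 20*6 = 9 + 120 = 129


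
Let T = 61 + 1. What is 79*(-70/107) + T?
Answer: 1104/107 ≈ 10.318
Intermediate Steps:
T = 62
79*(-70/107) + T = 79*(-70/107) + 62 = -5530/107 + 62 = 1104/107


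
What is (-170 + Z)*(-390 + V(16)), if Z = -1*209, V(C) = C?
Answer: 141746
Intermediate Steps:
Z = -209
(-170 + Z)*(-390 + V(16)) = (-170 - 209)*(-390 + 16) = -379*(-374) = 141746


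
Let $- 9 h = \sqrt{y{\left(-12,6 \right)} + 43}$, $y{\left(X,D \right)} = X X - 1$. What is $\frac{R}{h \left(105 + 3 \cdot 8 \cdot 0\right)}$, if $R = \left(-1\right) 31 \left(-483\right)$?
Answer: $- \frac{69 \sqrt{186}}{10} \approx -94.104$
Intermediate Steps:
$y{\left(X,D \right)} = -1 + X^{2}$ ($y{\left(X,D \right)} = X^{2} - 1 = -1 + X^{2}$)
$h = - \frac{\sqrt{186}}{9}$ ($h = - \frac{\sqrt{\left(-1 + \left(-12\right)^{2}\right) + 43}}{9} = - \frac{\sqrt{\left(-1 + 144\right) + 43}}{9} = - \frac{\sqrt{143 + 43}}{9} = - \frac{\sqrt{186}}{9} \approx -1.5154$)
$R = 14973$ ($R = \left(-31\right) \left(-483\right) = 14973$)
$\frac{R}{h \left(105 + 3 \cdot 8 \cdot 0\right)} = \frac{14973}{- \frac{\sqrt{186}}{9} \left(105 + 3 \cdot 8 \cdot 0\right)} = \frac{14973}{- \frac{\sqrt{186}}{9} \left(105 + 24 \cdot 0\right)} = \frac{14973}{- \frac{\sqrt{186}}{9} \left(105 + 0\right)} = \frac{14973}{- \frac{\sqrt{186}}{9} \cdot 105} = \frac{14973}{\left(- \frac{35}{3}\right) \sqrt{186}} = 14973 \left(- \frac{\sqrt{186}}{2170}\right) = - \frac{69 \sqrt{186}}{10}$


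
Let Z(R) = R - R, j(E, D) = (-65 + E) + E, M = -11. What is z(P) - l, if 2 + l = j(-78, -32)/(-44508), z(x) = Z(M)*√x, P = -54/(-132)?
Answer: 88795/44508 ≈ 1.9950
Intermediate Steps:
j(E, D) = -65 + 2*E
P = 9/22 (P = -54*(-1/132) = 9/22 ≈ 0.40909)
Z(R) = 0
z(x) = 0 (z(x) = 0*√x = 0)
l = -88795/44508 (l = -2 + (-65 + 2*(-78))/(-44508) = -2 + (-65 - 156)*(-1/44508) = -2 - 221*(-1/44508) = -2 + 221/44508 = -88795/44508 ≈ -1.9950)
z(P) - l = 0 - 1*(-88795/44508) = 0 + 88795/44508 = 88795/44508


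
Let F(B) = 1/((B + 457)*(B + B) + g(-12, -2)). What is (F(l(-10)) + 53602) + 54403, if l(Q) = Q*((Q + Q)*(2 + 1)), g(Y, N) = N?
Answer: 136993325991/1268398 ≈ 1.0801e+5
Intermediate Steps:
l(Q) = 6*Q**2 (l(Q) = Q*((2*Q)*3) = Q*(6*Q) = 6*Q**2)
F(B) = 1/(-2 + 2*B*(457 + B)) (F(B) = 1/((B + 457)*(B + B) - 2) = 1/((457 + B)*(2*B) - 2) = 1/(2*B*(457 + B) - 2) = 1/(-2 + 2*B*(457 + B)))
(F(l(-10)) + 53602) + 54403 = (1/(2*(-1 + (6*(-10)**2)**2 + 457*(6*(-10)**2))) + 53602) + 54403 = (1/(2*(-1 + (6*100)**2 + 457*(6*100))) + 53602) + 54403 = (1/(2*(-1 + 600**2 + 457*600)) + 53602) + 54403 = (1/(2*(-1 + 360000 + 274200)) + 53602) + 54403 = ((1/2)/634199 + 53602) + 54403 = ((1/2)*(1/634199) + 53602) + 54403 = (1/1268398 + 53602) + 54403 = 67988669597/1268398 + 54403 = 136993325991/1268398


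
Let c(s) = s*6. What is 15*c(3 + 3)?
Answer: 540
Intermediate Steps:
c(s) = 6*s
15*c(3 + 3) = 15*(6*(3 + 3)) = 15*(6*6) = 15*36 = 540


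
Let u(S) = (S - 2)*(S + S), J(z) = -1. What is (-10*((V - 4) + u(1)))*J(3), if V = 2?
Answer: -40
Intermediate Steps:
u(S) = 2*S*(-2 + S) (u(S) = (-2 + S)*(2*S) = 2*S*(-2 + S))
(-10*((V - 4) + u(1)))*J(3) = -10*((2 - 4) + 2*1*(-2 + 1))*(-1) = -10*(-2 + 2*1*(-1))*(-1) = -10*(-2 - 2)*(-1) = -10*(-4)*(-1) = 40*(-1) = -40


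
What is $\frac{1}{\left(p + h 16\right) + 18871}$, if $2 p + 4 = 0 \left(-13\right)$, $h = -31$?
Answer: $\frac{1}{18373} \approx 5.4428 \cdot 10^{-5}$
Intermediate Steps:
$p = -2$ ($p = -2 + \frac{0 \left(-13\right)}{2} = -2 + \frac{1}{2} \cdot 0 = -2 + 0 = -2$)
$\frac{1}{\left(p + h 16\right) + 18871} = \frac{1}{\left(-2 - 496\right) + 18871} = \frac{1}{-498 + 18871} = \frac{1}{18373}$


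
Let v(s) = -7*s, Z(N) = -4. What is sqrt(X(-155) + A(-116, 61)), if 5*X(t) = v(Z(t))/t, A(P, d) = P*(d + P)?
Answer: 2*sqrt(38319658)/155 ≈ 79.875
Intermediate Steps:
A(P, d) = P*(P + d)
X(t) = 28/(5*t) (X(t) = ((-7*(-4))/t)/5 = (28/t)/5 = 28/(5*t))
sqrt(X(-155) + A(-116, 61)) = sqrt((28/5)/(-155) - 116*(-116 + 61)) = sqrt((28/5)*(-1/155) - 116*(-55)) = sqrt(-28/775 + 6380) = sqrt(4944472/775) = 2*sqrt(38319658)/155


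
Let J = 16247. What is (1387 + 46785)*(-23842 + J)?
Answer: -365866340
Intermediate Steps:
(1387 + 46785)*(-23842 + J) = (1387 + 46785)*(-23842 + 16247) = 48172*(-7595) = -365866340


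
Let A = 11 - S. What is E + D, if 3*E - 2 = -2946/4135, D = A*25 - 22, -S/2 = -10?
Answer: -3058711/12405 ≈ -246.57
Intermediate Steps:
S = 20 (S = -2*(-10) = 20)
A = -9 (A = 11 - 1*20 = 11 - 20 = -9)
D = -247 (D = -9*25 - 22 = -225 - 22 = -247)
E = 5324/12405 (E = ⅔ + (-2946/4135)/3 = ⅔ + (-2946*1/4135)/3 = ⅔ + (⅓)*(-2946/4135) = ⅔ - 982/4135 = 5324/12405 ≈ 0.42918)
E + D = 5324/12405 - 247 = -3058711/12405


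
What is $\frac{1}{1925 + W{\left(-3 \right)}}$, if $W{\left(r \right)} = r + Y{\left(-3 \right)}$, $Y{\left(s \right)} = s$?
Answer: $\frac{1}{1919} \approx 0.0005211$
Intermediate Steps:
$W{\left(r \right)} = -3 + r$ ($W{\left(r \right)} = r - 3 = -3 + r$)
$\frac{1}{1925 + W{\left(-3 \right)}} = \frac{1}{1925 - 6} = \frac{1}{1919}$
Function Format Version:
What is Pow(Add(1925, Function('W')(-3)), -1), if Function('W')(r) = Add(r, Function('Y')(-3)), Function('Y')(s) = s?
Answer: Rational(1, 1919) ≈ 0.00052110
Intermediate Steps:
Function('W')(r) = Add(-3, r) (Function('W')(r) = Add(r, -3) = Add(-3, r))
Pow(Add(1925, Function('W')(-3)), -1) = Pow(Add(1925, Add(-3, -3)), -1) = Pow(Add(1925, -6), -1) = Pow(1919, -1) = Rational(1, 1919)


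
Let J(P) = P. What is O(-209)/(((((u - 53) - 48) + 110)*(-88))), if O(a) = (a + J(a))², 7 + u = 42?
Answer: -361/8 ≈ -45.125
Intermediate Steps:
u = 35 (u = -7 + 42 = 35)
O(a) = 4*a² (O(a) = (a + a)² = (2*a)² = 4*a²)
O(-209)/(((((u - 53) - 48) + 110)*(-88))) = (4*(-209)²)/(((((35 - 53) - 48) + 110)*(-88))) = (4*43681)/((((-18 - 48) + 110)*(-88))) = 174724/(((-66 + 110)*(-88))) = 174724/((44*(-88))) = 174724/(-3872) = 174724*(-1/3872) = -361/8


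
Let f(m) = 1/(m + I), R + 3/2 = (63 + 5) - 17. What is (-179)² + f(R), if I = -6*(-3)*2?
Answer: 5479013/171 ≈ 32041.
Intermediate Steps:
R = 99/2 (R = -3/2 + ((63 + 5) - 17) = -3/2 + (68 - 17) = -3/2 + 51 = 99/2 ≈ 49.500)
I = 36 (I = 18*2 = 36)
f(m) = 1/(36 + m) (f(m) = 1/(m + 36) = 1/(36 + m))
(-179)² + f(R) = (-179)² + 1/(36 + 99/2) = 32041 + 1/(171/2) = 32041 + 2/171 = 5479013/171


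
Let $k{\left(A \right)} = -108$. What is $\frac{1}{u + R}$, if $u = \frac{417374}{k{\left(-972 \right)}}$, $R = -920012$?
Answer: $- \frac{54}{49889335} \approx -1.0824 \cdot 10^{-6}$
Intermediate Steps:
$u = - \frac{208687}{54}$ ($u = \frac{417374}{-108} = 417374 \left(- \frac{1}{108}\right) = - \frac{208687}{54} \approx -3864.6$)
$\frac{1}{u + R} = \frac{1}{- \frac{208687}{54} - 920012} = \frac{1}{- \frac{49889335}{54}} = - \frac{54}{49889335}$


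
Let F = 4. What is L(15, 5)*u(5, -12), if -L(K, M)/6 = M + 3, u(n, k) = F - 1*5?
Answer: 48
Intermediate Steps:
u(n, k) = -1 (u(n, k) = 4 - 1*5 = 4 - 5 = -1)
L(K, M) = -18 - 6*M (L(K, M) = -6*(M + 3) = -6*(3 + M) = -18 - 6*M)
L(15, 5)*u(5, -12) = (-18 - 6*5)*(-1) = (-18 - 30)*(-1) = -48*(-1) = 48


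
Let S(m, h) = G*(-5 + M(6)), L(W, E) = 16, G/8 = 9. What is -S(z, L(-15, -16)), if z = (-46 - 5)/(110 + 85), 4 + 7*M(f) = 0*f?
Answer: 2808/7 ≈ 401.14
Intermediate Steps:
M(f) = -4/7 (M(f) = -4/7 + (0*f)/7 = -4/7 + (⅐)*0 = -4/7 + 0 = -4/7)
G = 72 (G = 8*9 = 72)
z = -17/65 (z = -51/195 = -51*1/195 = -17/65 ≈ -0.26154)
S(m, h) = -2808/7 (S(m, h) = 72*(-5 - 4/7) = 72*(-39/7) = -2808/7)
-S(z, L(-15, -16)) = -1*(-2808/7) = 2808/7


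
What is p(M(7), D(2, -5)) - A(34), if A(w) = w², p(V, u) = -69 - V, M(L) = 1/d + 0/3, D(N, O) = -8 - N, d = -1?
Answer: -1224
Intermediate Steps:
M(L) = -1 (M(L) = 1/(-1) + 0/3 = 1*(-1) + 0*(⅓) = -1 + 0 = -1)
p(M(7), D(2, -5)) - A(34) = (-69 - 1*(-1)) - 1*34² = (-69 + 1) - 1*1156 = -68 - 1156 = -1224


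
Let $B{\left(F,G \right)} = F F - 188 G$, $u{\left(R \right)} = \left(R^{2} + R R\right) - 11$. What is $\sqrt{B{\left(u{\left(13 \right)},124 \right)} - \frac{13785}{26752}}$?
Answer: $\frac{\sqrt{935027627182}}{3344} \approx 289.17$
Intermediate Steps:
$u{\left(R \right)} = -11 + 2 R^{2}$ ($u{\left(R \right)} = \left(R^{2} + R^{2}\right) - 11 = 2 R^{2} - 11 = -11 + 2 R^{2}$)
$B{\left(F,G \right)} = F^{2} - 188 G$
$\sqrt{B{\left(u{\left(13 \right)},124 \right)} - \frac{13785}{26752}} = \sqrt{\left(\left(-11 + 2 \cdot 13^{2}\right)^{2} - 23312\right) - \frac{13785}{26752}} = \sqrt{\left(\left(-11 + 2 \cdot 169\right)^{2} - 23312\right) - \frac{13785}{26752}} = \sqrt{\left(\left(-11 + 338\right)^{2} - 23312\right) - \frac{13785}{26752}} = \sqrt{\left(327^{2} - 23312\right) - \frac{13785}{26752}} = \sqrt{\left(106929 - 23312\right) - \frac{13785}{26752}} = \sqrt{83617 - \frac{13785}{26752}} = \sqrt{\frac{2236908199}{26752}} = \frac{\sqrt{935027627182}}{3344}$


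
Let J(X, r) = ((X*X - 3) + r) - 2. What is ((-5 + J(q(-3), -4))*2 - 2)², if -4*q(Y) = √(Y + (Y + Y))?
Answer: 62001/64 ≈ 968.77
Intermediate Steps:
q(Y) = -√3*√Y/4 (q(Y) = -√(Y + (Y + Y))/4 = -√(Y + 2*Y)/4 = -√3*√Y/4)
J(X, r) = -5 + r + X² (J(X, r) = ((X² - 3) + r) - 2 = ((-3 + X²) + r) - 2 = (-3 + r + X²) - 2 = -5 + r + X²)
((-5 + J(q(-3), -4))*2 - 2)² = ((-5 + (-5 - 4 + (-√3*√(-3)/4)²))*2 - 2)² = ((-5 + (-5 - 4 + (-√3*I*√3/4)²))*2 - 2)² = ((-5 + (-5 - 4 + (-3*I/4)²))*2 - 2)² = ((-5 + (-5 - 4 - 9/16))*2 - 2)² = ((-5 - 153/16)*2 - 2)² = (-233/16*2 - 2)² = (-233/8 - 2)² = (-249/8)² = 62001/64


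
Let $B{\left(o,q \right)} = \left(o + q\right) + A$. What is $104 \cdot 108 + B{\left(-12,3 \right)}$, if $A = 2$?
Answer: $11225$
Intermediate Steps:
$B{\left(o,q \right)} = 2 + o + q$ ($B{\left(o,q \right)} = \left(o + q\right) + 2 = 2 + o + q$)
$104 \cdot 108 + B{\left(-12,3 \right)} = 104 \cdot 108 + \left(2 - 12 + 3\right) = 11232 - 7 = 11225$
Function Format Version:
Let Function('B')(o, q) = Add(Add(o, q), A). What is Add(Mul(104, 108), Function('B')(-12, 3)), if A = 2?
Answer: 11225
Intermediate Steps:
Function('B')(o, q) = Add(2, o, q) (Function('B')(o, q) = Add(Add(o, q), 2) = Add(2, o, q))
Add(Mul(104, 108), Function('B')(-12, 3)) = Add(Mul(104, 108), Add(2, -12, 3)) = Add(11232, -7) = 11225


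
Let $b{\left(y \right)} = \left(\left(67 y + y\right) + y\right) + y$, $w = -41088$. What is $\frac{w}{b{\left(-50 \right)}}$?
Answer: $\frac{10272}{875} \approx 11.739$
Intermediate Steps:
$b{\left(y \right)} = 70 y$ ($b{\left(y \right)} = \left(68 y + y\right) + y = 69 y + y = 70 y$)
$\frac{w}{b{\left(-50 \right)}} = - \frac{41088}{70 \left(-50\right)} = - \frac{41088}{-3500} = \left(-41088\right) \left(- \frac{1}{3500}\right) = \frac{10272}{875}$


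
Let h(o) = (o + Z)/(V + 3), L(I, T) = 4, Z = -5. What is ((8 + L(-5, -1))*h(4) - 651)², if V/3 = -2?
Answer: 418609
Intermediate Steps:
V = -6 (V = 3*(-2) = -6)
h(o) = 5/3 - o/3 (h(o) = (o - 5)/(-6 + 3) = (-5 + o)/(-3) = (-5 + o)*(-⅓) = 5/3 - o/3)
((8 + L(-5, -1))*h(4) - 651)² = ((8 + 4)*(5/3 - ⅓*4) - 651)² = (12*(5/3 - 4/3) - 651)² = (12*(⅓) - 651)² = (4 - 651)² = (-647)² = 418609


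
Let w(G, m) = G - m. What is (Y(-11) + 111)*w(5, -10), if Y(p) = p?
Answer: 1500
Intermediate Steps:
(Y(-11) + 111)*w(5, -10) = (-11 + 111)*(5 - 1*(-10)) = 100*(5 + 10) = 100*15 = 1500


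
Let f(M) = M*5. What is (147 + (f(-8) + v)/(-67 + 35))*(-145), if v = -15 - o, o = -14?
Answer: -688025/32 ≈ -21501.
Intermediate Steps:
f(M) = 5*M
v = -1 (v = -15 - 1*(-14) = -15 + 14 = -1)
(147 + (f(-8) + v)/(-67 + 35))*(-145) = (147 + (5*(-8) - 1)/(-67 + 35))*(-145) = (147 + (-40 - 1)/(-32))*(-145) = (147 - 41*(-1/32))*(-145) = (147 + 41/32)*(-145) = (4745/32)*(-145) = -688025/32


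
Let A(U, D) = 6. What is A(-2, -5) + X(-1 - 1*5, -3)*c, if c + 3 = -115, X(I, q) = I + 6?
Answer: 6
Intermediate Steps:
X(I, q) = 6 + I
c = -118 (c = -3 - 115 = -118)
A(-2, -5) + X(-1 - 1*5, -3)*c = 6 + (6 + (-1 - 1*5))*(-118) = 6 + (6 + (-1 - 5))*(-118) = 6 + (6 - 6)*(-118) = 6 + 0*(-118) = 6 + 0 = 6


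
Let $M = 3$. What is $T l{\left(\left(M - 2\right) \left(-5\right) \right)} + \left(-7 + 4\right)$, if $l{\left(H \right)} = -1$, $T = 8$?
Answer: $-11$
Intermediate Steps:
$T l{\left(\left(M - 2\right) \left(-5\right) \right)} + \left(-7 + 4\right) = 8 \left(-1\right) + \left(-7 + 4\right) = -8 - 3 = -11$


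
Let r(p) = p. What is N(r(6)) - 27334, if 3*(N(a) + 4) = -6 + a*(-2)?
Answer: -27344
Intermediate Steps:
N(a) = -6 - 2*a/3 (N(a) = -4 + (-6 + a*(-2))/3 = -4 + (-6 - 2*a)/3 = -4 + (-2 - 2*a/3) = -6 - 2*a/3)
N(r(6)) - 27334 = (-6 - 2/3*6) - 27334 = (-6 - 4) - 27334 = -10 - 27334 = -27344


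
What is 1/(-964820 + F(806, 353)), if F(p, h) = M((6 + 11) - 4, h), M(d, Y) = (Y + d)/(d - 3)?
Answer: -5/4823917 ≈ -1.0365e-6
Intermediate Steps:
M(d, Y) = (Y + d)/(-3 + d)
F(p, h) = 13/10 + h/10 (F(p, h) = (h + ((6 + 11) - 4))/(-3 + ((6 + 11) - 4)) = (h + (17 - 4))/(-3 + (17 - 4)) = (h + 13)/(-3 + 13) = (13 + h)/10 = 13/10 + h/10)
1/(-964820 + F(806, 353)) = 1/(-964820 + (13/10 + (⅒)*353)) = 1/(-964820 + (13/10 + 353/10)) = 1/(-964820 + 183/5) = 1/(-4823917/5) = -5/4823917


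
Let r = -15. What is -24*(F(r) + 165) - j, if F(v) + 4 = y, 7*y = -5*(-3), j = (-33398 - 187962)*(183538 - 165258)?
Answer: 28325198192/7 ≈ 4.0465e+9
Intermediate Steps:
j = -4046460800 (j = -221360*18280 = -4046460800)
y = 15/7 (y = (-5*(-3))/7 = (1/7)*15 = 15/7 ≈ 2.1429)
F(v) = -13/7 (F(v) = -4 + 15/7 = -13/7)
-24*(F(r) + 165) - j = -24*(-13/7 + 165) - 1*(-4046460800) = -24*1142/7 + 4046460800 = -27408/7 + 4046460800 = 28325198192/7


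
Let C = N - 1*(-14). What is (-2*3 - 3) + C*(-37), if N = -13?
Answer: -46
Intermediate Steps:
C = 1 (C = -13 - 1*(-14) = -13 + 14 = 1)
(-2*3 - 3) + C*(-37) = (-2*3 - 3) + 1*(-37) = (-6 - 3) - 37 = -9 - 37 = -46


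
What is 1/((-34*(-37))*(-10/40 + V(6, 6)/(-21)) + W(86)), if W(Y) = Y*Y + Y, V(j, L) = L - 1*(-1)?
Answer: 6/40489 ≈ 0.00014819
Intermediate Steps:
V(j, L) = 1 + L (V(j, L) = L + 1 = 1 + L)
W(Y) = Y + Y**2 (W(Y) = Y**2 + Y = Y + Y**2)
1/((-34*(-37))*(-10/40 + V(6, 6)/(-21)) + W(86)) = 1/((-34*(-37))*(-10/40 + (1 + 6)/(-21)) + 86*(1 + 86)) = 1/(1258*(-10*1/40 + 7*(-1/21)) + 86*87) = 1/(1258*(-1/4 - 1/3) + 7482) = 1/(1258*(-7/12) + 7482) = 1/(-4403/6 + 7482) = 1/(40489/6) = 6/40489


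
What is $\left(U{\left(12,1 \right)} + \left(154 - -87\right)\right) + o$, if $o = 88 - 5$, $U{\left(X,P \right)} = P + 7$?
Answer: $332$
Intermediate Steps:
$U{\left(X,P \right)} = 7 + P$
$o = 83$ ($o = 88 - 5 = 83$)
$\left(U{\left(12,1 \right)} + \left(154 - -87\right)\right) + o = \left(\left(7 + 1\right) + \left(154 - -87\right)\right) + 83 = \left(8 + \left(154 + 87\right)\right) + 83 = \left(8 + 241\right) + 83 = 249 + 83 = 332$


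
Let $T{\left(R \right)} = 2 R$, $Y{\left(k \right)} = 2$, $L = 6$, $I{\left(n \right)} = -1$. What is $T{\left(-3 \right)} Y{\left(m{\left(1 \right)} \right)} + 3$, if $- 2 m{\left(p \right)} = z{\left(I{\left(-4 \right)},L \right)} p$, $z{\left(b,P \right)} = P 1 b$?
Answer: $-9$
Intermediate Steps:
$z{\left(b,P \right)} = P b$
$m{\left(p \right)} = 3 p$ ($m{\left(p \right)} = - \frac{6 \left(-1\right) p}{2} = - \frac{\left(-6\right) p}{2} = 3 p$)
$T{\left(-3 \right)} Y{\left(m{\left(1 \right)} \right)} + 3 = 2 \left(-3\right) 2 + 3 = \left(-6\right) 2 + 3 = -12 + 3 = -9$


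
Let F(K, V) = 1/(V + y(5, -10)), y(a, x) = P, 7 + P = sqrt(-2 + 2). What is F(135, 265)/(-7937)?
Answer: -1/2047746 ≈ -4.8834e-7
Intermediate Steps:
P = -7 (P = -7 + sqrt(-2 + 2) = -7 + sqrt(0) = -7 + 0 = -7)
y(a, x) = -7
F(K, V) = 1/(-7 + V) (F(K, V) = 1/(V - 7) = 1/(-7 + V))
F(135, 265)/(-7937) = 1/((-7 + 265)*(-7937)) = -1/7937/258 = (1/258)*(-1/7937) = -1/2047746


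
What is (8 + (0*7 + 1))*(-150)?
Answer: -1350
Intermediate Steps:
(8 + (0*7 + 1))*(-150) = (8 + (0 + 1))*(-150) = (8 + 1)*(-150) = 9*(-150) = -1350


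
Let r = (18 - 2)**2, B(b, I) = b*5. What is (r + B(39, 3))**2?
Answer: 203401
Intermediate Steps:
B(b, I) = 5*b
r = 256 (r = 16**2 = 256)
(r + B(39, 3))**2 = (256 + 5*39)**2 = (256 + 195)**2 = 451**2 = 203401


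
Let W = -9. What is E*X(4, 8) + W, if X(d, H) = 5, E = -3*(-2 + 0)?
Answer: 21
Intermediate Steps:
E = 6 (E = -3*(-2) = 6)
E*X(4, 8) + W = 6*5 - 9 = 30 - 9 = 21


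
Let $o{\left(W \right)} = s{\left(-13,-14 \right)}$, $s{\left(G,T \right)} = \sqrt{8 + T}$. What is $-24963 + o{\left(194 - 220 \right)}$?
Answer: $-24963 + i \sqrt{6} \approx -24963.0 + 2.4495 i$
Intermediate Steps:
$o{\left(W \right)} = i \sqrt{6}$ ($o{\left(W \right)} = \sqrt{8 - 14} = \sqrt{-6} = i \sqrt{6}$)
$-24963 + o{\left(194 - 220 \right)} = -24963 + i \sqrt{6}$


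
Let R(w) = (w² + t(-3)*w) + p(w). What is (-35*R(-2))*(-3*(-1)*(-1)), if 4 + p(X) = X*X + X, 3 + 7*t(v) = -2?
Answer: 360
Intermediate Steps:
t(v) = -5/7 (t(v) = -3/7 + (⅐)*(-2) = -3/7 - 2/7 = -5/7)
p(X) = -4 + X + X² (p(X) = -4 + (X*X + X) = -4 + (X² + X) = -4 + (X + X²) = -4 + X + X²)
R(w) = -4 + 2*w² + 2*w/7 (R(w) = (w² - 5*w/7) + (-4 + w + w²) = -4 + 2*w² + 2*w/7)
(-35*R(-2))*(-3*(-1)*(-1)) = (-35*(-4 + 2*(-2)² + (2/7)*(-2)))*(-3*(-1)*(-1)) = (-35*(-4 + 2*4 - 4/7))*(3*(-1)) = -35*(-4 + 8 - 4/7)*(-3) = -35*24/7*(-3) = -120*(-3) = 360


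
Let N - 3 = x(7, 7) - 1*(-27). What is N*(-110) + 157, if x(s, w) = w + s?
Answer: -4683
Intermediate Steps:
x(s, w) = s + w
N = 44 (N = 3 + ((7 + 7) - 1*(-27)) = 3 + (14 + 27) = 3 + 41 = 44)
N*(-110) + 157 = 44*(-110) + 157 = -4840 + 157 = -4683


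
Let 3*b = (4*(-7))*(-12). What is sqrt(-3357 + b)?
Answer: I*sqrt(3245) ≈ 56.965*I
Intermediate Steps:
b = 112 (b = ((4*(-7))*(-12))/3 = (-28*(-12))/3 = (1/3)*336 = 112)
sqrt(-3357 + b) = sqrt(-3357 + 112) = sqrt(-3245) = I*sqrt(3245)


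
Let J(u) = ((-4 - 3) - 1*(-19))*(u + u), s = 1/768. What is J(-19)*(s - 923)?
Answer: 13468397/32 ≈ 4.2089e+5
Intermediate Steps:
s = 1/768 ≈ 0.0013021
J(u) = 24*u (J(u) = (-7 + 19)*(2*u) = 12*(2*u) = 24*u)
J(-19)*(s - 923) = (24*(-19))*(1/768 - 923) = -456*(-708863/768) = 13468397/32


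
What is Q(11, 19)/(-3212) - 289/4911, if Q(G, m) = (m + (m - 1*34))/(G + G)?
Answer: -5110385/86757726 ≈ -0.058904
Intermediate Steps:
Q(G, m) = (-34 + 2*m)/(2*G) (Q(G, m) = (m + (m - 34))/((2*G)) = (m + (-34 + m))*(1/(2*G)) = (-34 + 2*m)*(1/(2*G)) = (-34 + 2*m)/(2*G))
Q(11, 19)/(-3212) - 289/4911 = ((-17 + 19)/11)/(-3212) - 289/4911 = ((1/11)*2)*(-1/3212) - 289*1/4911 = (2/11)*(-1/3212) - 289/4911 = -1/17666 - 289/4911 = -5110385/86757726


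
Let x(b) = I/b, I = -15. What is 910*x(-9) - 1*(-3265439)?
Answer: 9800867/3 ≈ 3.2670e+6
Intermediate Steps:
x(b) = -15/b
910*x(-9) - 1*(-3265439) = 910*(-15/(-9)) - 1*(-3265439) = 910*(-15*(-1/9)) + 3265439 = 910*(5/3) + 3265439 = 4550/3 + 3265439 = 9800867/3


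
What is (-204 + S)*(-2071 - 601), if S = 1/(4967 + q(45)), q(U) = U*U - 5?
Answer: 3808527184/6987 ≈ 5.4509e+5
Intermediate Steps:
q(U) = -5 + U² (q(U) = U² - 5 = -5 + U²)
S = 1/6987 (S = 1/(4967 + (-5 + 45²)) = 1/(4967 + (-5 + 2025)) = 1/(4967 + 2020) = 1/6987 ≈ 0.00014312)
(-204 + S)*(-2071 - 601) = (-204 + 1/6987)*(-2071 - 601) = -1425347/6987*(-2672) = 3808527184/6987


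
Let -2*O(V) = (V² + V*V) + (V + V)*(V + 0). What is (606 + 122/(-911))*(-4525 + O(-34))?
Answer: -3773641128/911 ≈ -4.1423e+6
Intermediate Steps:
O(V) = -2*V² (O(V) = -((V² + V*V) + (V + V)*(V + 0))/2 = -((V² + V²) + (2*V)*V)/2 = -(2*V² + 2*V²)/2 = -2*V²)
(606 + 122/(-911))*(-4525 + O(-34)) = (606 + 122/(-911))*(-4525 - 2*(-34)²) = (606 + 122*(-1/911))*(-4525 - 2*1156) = (606 - 122/911)*(-4525 - 2312) = (551944/911)*(-6837) = -3773641128/911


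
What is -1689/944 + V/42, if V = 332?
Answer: 121235/19824 ≈ 6.1156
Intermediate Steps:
-1689/944 + V/42 = -1689/944 + 332/42 = -1689*1/944 + 332*(1/42) = -1689/944 + 166/21 = 121235/19824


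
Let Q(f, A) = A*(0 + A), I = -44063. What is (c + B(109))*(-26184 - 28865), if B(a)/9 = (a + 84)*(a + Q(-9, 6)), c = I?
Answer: -11439292298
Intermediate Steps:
c = -44063
Q(f, A) = A² (Q(f, A) = A*A = A²)
B(a) = 9*(36 + a)*(84 + a) (B(a) = 9*((a + 84)*(a + 6²)) = 9*((84 + a)*(a + 36)) = 9*((84 + a)*(36 + a)) = 9*((36 + a)*(84 + a)) = 9*(36 + a)*(84 + a))
(c + B(109))*(-26184 - 28865) = (-44063 + (27216 + 9*109² + 1080*109))*(-26184 - 28865) = (-44063 + (27216 + 9*11881 + 117720))*(-55049) = (-44063 + (27216 + 106929 + 117720))*(-55049) = (-44063 + 251865)*(-55049) = 207802*(-55049) = -11439292298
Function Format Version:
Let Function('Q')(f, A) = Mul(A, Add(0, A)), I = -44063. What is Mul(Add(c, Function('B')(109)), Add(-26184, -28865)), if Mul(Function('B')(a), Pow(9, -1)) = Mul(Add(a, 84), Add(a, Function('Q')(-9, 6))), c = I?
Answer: -11439292298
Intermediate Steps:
c = -44063
Function('Q')(f, A) = Pow(A, 2) (Function('Q')(f, A) = Mul(A, A) = Pow(A, 2))
Function('B')(a) = Mul(9, Add(36, a), Add(84, a)) (Function('B')(a) = Mul(9, Mul(Add(a, 84), Add(a, Pow(6, 2)))) = Mul(9, Mul(Add(84, a), Add(a, 36))) = Mul(9, Mul(Add(84, a), Add(36, a))) = Mul(9, Mul(Add(36, a), Add(84, a))) = Mul(9, Add(36, a), Add(84, a)))
Mul(Add(c, Function('B')(109)), Add(-26184, -28865)) = Mul(Add(-44063, Add(27216, Mul(9, Pow(109, 2)), Mul(1080, 109))), Add(-26184, -28865)) = Mul(Add(-44063, Add(27216, Mul(9, 11881), 117720)), -55049) = Mul(Add(-44063, Add(27216, 106929, 117720)), -55049) = Mul(Add(-44063, 251865), -55049) = Mul(207802, -55049) = -11439292298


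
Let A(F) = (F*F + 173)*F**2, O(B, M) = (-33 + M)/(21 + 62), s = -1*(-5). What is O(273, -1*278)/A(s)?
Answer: -311/410850 ≈ -0.00075697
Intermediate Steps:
s = 5
O(B, M) = -33/83 + M/83 (O(B, M) = (-33 + M)/83 = (-33 + M)*(1/83) = -33/83 + M/83)
A(F) = F**2*(173 + F**2) (A(F) = (F**2 + 173)*F**2 = (173 + F**2)*F**2 = F**2*(173 + F**2))
O(273, -1*278)/A(s) = (-33/83 + (-1*278)/83)/((5**2*(173 + 5**2))) = (-33/83 + (1/83)*(-278))/((25*(173 + 25))) = (-33/83 - 278/83)/((25*198)) = -311/83/4950 = -311/83*1/4950 = -311/410850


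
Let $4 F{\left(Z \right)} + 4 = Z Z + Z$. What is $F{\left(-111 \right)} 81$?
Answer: $\frac{494343}{2} \approx 2.4717 \cdot 10^{5}$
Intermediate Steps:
$F{\left(Z \right)} = -1 + \frac{Z}{4} + \frac{Z^{2}}{4}$ ($F{\left(Z \right)} = -1 + \frac{Z Z + Z}{4} = -1 + \frac{Z^{2} + Z}{4} = -1 + \frac{Z + Z^{2}}{4} = -1 + \left(\frac{Z}{4} + \frac{Z^{2}}{4}\right) = -1 + \frac{Z}{4} + \frac{Z^{2}}{4}$)
$F{\left(-111 \right)} 81 = \left(-1 + \frac{1}{4} \left(-111\right) + \frac{\left(-111\right)^{2}}{4}\right) 81 = \left(-1 - \frac{111}{4} + \frac{1}{4} \cdot 12321\right) 81 = \left(-1 - \frac{111}{4} + \frac{12321}{4}\right) 81 = \frac{6103}{2} \cdot 81 = \frac{494343}{2}$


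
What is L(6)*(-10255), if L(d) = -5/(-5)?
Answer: -10255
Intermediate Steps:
L(d) = 1 (L(d) = -5*(-⅕) = 1)
L(6)*(-10255) = 1*(-10255) = -10255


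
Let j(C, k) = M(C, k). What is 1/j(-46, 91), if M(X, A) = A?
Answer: 1/91 ≈ 0.010989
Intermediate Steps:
j(C, k) = k
1/j(-46, 91) = 1/91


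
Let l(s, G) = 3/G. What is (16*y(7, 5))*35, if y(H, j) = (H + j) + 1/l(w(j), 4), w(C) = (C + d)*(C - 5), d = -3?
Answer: 22400/3 ≈ 7466.7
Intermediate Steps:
w(C) = (-5 + C)*(-3 + C) (w(C) = (C - 3)*(C - 5) = (-3 + C)*(-5 + C) = (-5 + C)*(-3 + C))
y(H, j) = 4/3 + H + j (y(H, j) = (H + j) + 1/(3/4) = (H + j) + 1/(3*(¼)) = (H + j) + 1/(¾) = (H + j) + 4/3 = 4/3 + H + j)
(16*y(7, 5))*35 = (16*(4/3 + 7 + 5))*35 = (16*(40/3))*35 = (640/3)*35 = 22400/3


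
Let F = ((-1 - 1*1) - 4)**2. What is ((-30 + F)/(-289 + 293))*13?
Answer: 39/2 ≈ 19.500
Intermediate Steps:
F = 36 (F = ((-1 - 1) - 4)**2 = (-2 - 4)**2 = (-6)**2 = 36)
((-30 + F)/(-289 + 293))*13 = ((-30 + 36)/(-289 + 293))*13 = (6/4)*13 = (6*(1/4))*13 = (3/2)*13 = 39/2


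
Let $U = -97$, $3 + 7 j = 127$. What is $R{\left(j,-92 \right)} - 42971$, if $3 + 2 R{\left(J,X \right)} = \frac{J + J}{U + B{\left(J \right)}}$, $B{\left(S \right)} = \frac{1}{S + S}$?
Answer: $- \frac{14468300639}{336686} \approx -42973.0$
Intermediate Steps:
$j = \frac{124}{7}$ ($j = - \frac{3}{7} + \frac{1}{7} \cdot 127 = - \frac{3}{7} + \frac{127}{7} = \frac{124}{7} \approx 17.714$)
$B{\left(S \right)} = \frac{1}{2 S}$
$R{\left(J,X \right)} = - \frac{3}{2} + \frac{J}{-97 + \frac{1}{2 J}}$ ($R{\left(J,X \right)} = - \frac{3}{2} + \frac{\left(J + J\right) \frac{1}{-97 + \frac{1}{2 J}}}{2} = - \frac{3}{2} + \frac{2 J \frac{1}{-97 + \frac{1}{2 J}}}{2} = - \frac{3}{2} + \frac{J}{-97 + \frac{1}{2 J}}$)
$R{\left(j,-92 \right)} - 42971 = \frac{3 - \frac{248 \left(291 + 2 \cdot \frac{124}{7}\right)}{7}}{2 \left(-1 + 194 \cdot \frac{124}{7}\right)} - 42971 = \frac{3 - \frac{248 \left(291 + \frac{248}{7}\right)}{7}}{2 \left(-1 + \frac{24056}{7}\right)} - 42971 = \frac{3 - \frac{248}{7} \cdot \frac{2285}{7}}{2 \cdot \frac{24049}{7}} - 42971 = \frac{1}{2} \cdot \frac{7}{24049} \left(3 - \frac{566680}{49}\right) - 42971 = \frac{1}{2} \cdot \frac{7}{24049} \left(- \frac{566533}{49}\right) - 42971 = - \frac{566533}{336686} - 42971 = - \frac{14468300639}{336686}$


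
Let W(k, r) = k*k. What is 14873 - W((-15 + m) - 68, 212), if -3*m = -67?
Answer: 100733/9 ≈ 11193.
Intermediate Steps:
m = 67/3 (m = -⅓*(-67) = 67/3 ≈ 22.333)
W(k, r) = k²
14873 - W((-15 + m) - 68, 212) = 14873 - ((-15 + 67/3) - 68)² = 14873 - (22/3 - 68)² = 14873 - (-182/3)² = 14873 - 1*33124/9 = 14873 - 33124/9 = 100733/9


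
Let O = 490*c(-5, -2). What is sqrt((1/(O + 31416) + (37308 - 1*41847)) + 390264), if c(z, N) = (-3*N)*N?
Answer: sqrt(3930099566799)/3192 ≈ 621.07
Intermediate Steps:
c(z, N) = -3*N**2
O = -5880 (O = 490*(-3*(-2)**2) = 490*(-3*4) = 490*(-12) = -5880)
sqrt((1/(O + 31416) + (37308 - 1*41847)) + 390264) = sqrt((1/(-5880 + 31416) + (37308 - 1*41847)) + 390264) = sqrt((1/25536 + (37308 - 41847)) + 390264) = sqrt((1/25536 - 4539) + 390264) = sqrt(-115907903/25536 + 390264) = sqrt(9849873601/25536) = sqrt(3930099566799)/3192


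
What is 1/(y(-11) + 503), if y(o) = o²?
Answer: 1/624 ≈ 0.0016026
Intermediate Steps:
1/(y(-11) + 503) = 1/((-11)² + 503) = 1/(121 + 503) = 1/624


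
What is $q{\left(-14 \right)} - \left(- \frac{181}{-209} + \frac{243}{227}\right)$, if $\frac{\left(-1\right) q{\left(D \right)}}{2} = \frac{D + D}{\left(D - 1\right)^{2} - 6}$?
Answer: $- \frac{17463598}{10390017} \approx -1.6808$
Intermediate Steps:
$q{\left(D \right)} = - \frac{4 D}{-6 + \left(-1 + D\right)^{2}}$ ($q{\left(D \right)} = - 2 \frac{D + D}{\left(D - 1\right)^{2} - 6} = - 2 \frac{2 D}{\left(-1 + D\right)^{2} - 6} = - 2 \frac{2 D}{-6 + \left(-1 + D\right)^{2}} = - \frac{4 D}{-6 + \left(-1 + D\right)^{2}}$)
$q{\left(-14 \right)} - \left(- \frac{181}{-209} + \frac{243}{227}\right) = \left(-4\right) \left(-14\right) \frac{1}{-6 + \left(-1 - 14\right)^{2}} - \left(- \frac{181}{-209} + \frac{243}{227}\right) = \left(-4\right) \left(-14\right) \frac{1}{-6 + \left(-15\right)^{2}} - \left(\left(-181\right) \left(- \frac{1}{209}\right) + 243 \cdot \frac{1}{227}\right) = \left(-4\right) \left(-14\right) \frac{1}{-6 + 225} - \left(\frac{181}{209} + \frac{243}{227}\right) = \left(-4\right) \left(-14\right) \frac{1}{219} - \frac{91874}{47443} = \frac{56}{219} - \frac{91874}{47443} = - \frac{17463598}{10390017}$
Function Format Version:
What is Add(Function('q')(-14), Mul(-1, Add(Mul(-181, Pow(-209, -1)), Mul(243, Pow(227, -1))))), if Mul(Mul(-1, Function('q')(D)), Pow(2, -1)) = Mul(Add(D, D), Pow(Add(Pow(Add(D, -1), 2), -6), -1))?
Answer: Rational(-17463598, 10390017) ≈ -1.6808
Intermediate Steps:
Function('q')(D) = Mul(-4, D, Pow(Add(-6, Pow(Add(-1, D), 2)), -1)) (Function('q')(D) = Mul(-2, Mul(Add(D, D), Pow(Add(Pow(Add(D, -1), 2), -6), -1))) = Mul(-2, Mul(Mul(2, D), Pow(Add(Pow(Add(-1, D), 2), -6), -1))) = Mul(-2, Mul(Mul(2, D), Pow(Add(-6, Pow(Add(-1, D), 2)), -1))) = Mul(-2, Mul(2, D, Pow(Add(-6, Pow(Add(-1, D), 2)), -1))) = Mul(-4, D, Pow(Add(-6, Pow(Add(-1, D), 2)), -1)))
Add(Function('q')(-14), Mul(-1, Add(Mul(-181, Pow(-209, -1)), Mul(243, Pow(227, -1))))) = Add(Mul(-4, -14, Pow(Add(-6, Pow(Add(-1, -14), 2)), -1)), Mul(-1, Add(Mul(-181, Pow(-209, -1)), Mul(243, Pow(227, -1))))) = Add(Mul(-4, -14, Pow(Add(-6, Pow(-15, 2)), -1)), Mul(-1, Add(Mul(-181, Rational(-1, 209)), Mul(243, Rational(1, 227))))) = Add(Mul(-4, -14, Pow(Add(-6, 225), -1)), Mul(-1, Add(Rational(181, 209), Rational(243, 227)))) = Add(Mul(-4, -14, Pow(219, -1)), Mul(-1, Rational(91874, 47443))) = Add(Mul(-4, -14, Rational(1, 219)), Rational(-91874, 47443)) = Add(Rational(56, 219), Rational(-91874, 47443)) = Rational(-17463598, 10390017)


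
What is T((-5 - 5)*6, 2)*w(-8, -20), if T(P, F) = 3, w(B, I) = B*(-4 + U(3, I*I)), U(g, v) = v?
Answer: -9504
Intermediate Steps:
w(B, I) = B*(-4 + I²) (w(B, I) = B*(-4 + I*I) = B*(-4 + I²))
T((-5 - 5)*6, 2)*w(-8, -20) = 3*(-8*(-4 + (-20)²)) = 3*(-8*(-4 + 400)) = 3*(-8*396) = 3*(-3168) = -9504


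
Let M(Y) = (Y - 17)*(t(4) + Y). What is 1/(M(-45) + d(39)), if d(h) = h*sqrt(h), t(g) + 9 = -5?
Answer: 3658/13321645 - 39*sqrt(39)/13321645 ≈ 0.00025631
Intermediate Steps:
t(g) = -14 (t(g) = -9 - 5 = -14)
d(h) = h**(3/2)
M(Y) = (-17 + Y)*(-14 + Y) (M(Y) = (Y - 17)*(-14 + Y) = (-17 + Y)*(-14 + Y))
1/(M(-45) + d(39)) = 1/((238 + (-45)**2 - 31*(-45)) + 39**(3/2)) = 1/((238 + 2025 + 1395) + 39*sqrt(39)) = 1/(3658 + 39*sqrt(39))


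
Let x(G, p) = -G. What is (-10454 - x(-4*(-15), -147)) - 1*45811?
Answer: -56205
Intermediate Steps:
(-10454 - x(-4*(-15), -147)) - 1*45811 = (-10454 - (-1)*(-4*(-15))) - 1*45811 = (-10454 - (-1)*60) - 45811 = (-10454 - 1*(-60)) - 45811 = (-10454 + 60) - 45811 = -10394 - 45811 = -56205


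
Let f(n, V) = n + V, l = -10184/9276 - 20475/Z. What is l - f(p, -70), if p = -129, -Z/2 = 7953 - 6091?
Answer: 250936495/1233708 ≈ 203.40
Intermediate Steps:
Z = -3724 (Z = -2*(7953 - 6091) = -2*1862 = -3724)
l = 5428603/1233708 (l = -10184/9276 - 20475/(-3724) = -10184*1/9276 - 20475*(-1/3724) = -2546/2319 + 2925/532 = 5428603/1233708 ≈ 4.4002)
f(n, V) = V + n
l - f(p, -70) = 5428603/1233708 - (-70 - 129) = 5428603/1233708 - 1*(-199) = 5428603/1233708 + 199 = 250936495/1233708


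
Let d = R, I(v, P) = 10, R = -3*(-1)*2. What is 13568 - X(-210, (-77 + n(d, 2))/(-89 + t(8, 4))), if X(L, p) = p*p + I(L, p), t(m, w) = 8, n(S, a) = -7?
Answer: 9882998/729 ≈ 13557.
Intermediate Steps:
R = 6 (R = 3*2 = 6)
d = 6
X(L, p) = 10 + p**2 (X(L, p) = p*p + 10 = p**2 + 10 = 10 + p**2)
13568 - X(-210, (-77 + n(d, 2))/(-89 + t(8, 4))) = 13568 - (10 + ((-77 - 7)/(-89 + 8))**2) = 13568 - (10 + (-84/(-81))**2) = 13568 - (10 + (-84*(-1/81))**2) = 13568 - (10 + (28/27)**2) = 13568 - (10 + 784/729) = 13568 - 1*8074/729 = 13568 - 8074/729 = 9882998/729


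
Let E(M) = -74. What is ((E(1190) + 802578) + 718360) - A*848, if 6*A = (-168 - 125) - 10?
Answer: 1563688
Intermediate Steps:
A = -101/2 (A = ((-168 - 125) - 10)/6 = (-293 - 10)/6 = (1/6)*(-303) = -101/2 ≈ -50.500)
((E(1190) + 802578) + 718360) - A*848 = ((-74 + 802578) + 718360) - (-101)*848/2 = (802504 + 718360) - 1*(-42824) = 1520864 + 42824 = 1563688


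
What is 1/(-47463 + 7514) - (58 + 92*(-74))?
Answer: 269655749/39949 ≈ 6750.0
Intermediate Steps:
1/(-47463 + 7514) - (58 + 92*(-74)) = 1/(-39949) - (58 - 6808) = -1/39949 - 1*(-6750) = -1/39949 + 6750 = 269655749/39949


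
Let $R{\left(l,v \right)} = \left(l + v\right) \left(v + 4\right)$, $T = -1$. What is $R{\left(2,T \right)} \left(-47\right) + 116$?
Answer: $-25$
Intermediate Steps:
$R{\left(l,v \right)} = \left(4 + v\right) \left(l + v\right)$ ($R{\left(l,v \right)} = \left(l + v\right) \left(4 + v\right) = \left(4 + v\right) \left(l + v\right)$)
$R{\left(2,T \right)} \left(-47\right) + 116 = \left(\left(-1\right)^{2} + 4 \cdot 2 + 4 \left(-1\right) + 2 \left(-1\right)\right) \left(-47\right) + 116 = \left(1 + 8 - 4 - 2\right) \left(-47\right) + 116 = 3 \left(-47\right) + 116 = -141 + 116 = -25$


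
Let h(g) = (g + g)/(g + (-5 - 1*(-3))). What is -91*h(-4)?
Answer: -364/3 ≈ -121.33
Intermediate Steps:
h(g) = 2*g/(-2 + g) (h(g) = (2*g)/(g + (-5 + 3)) = (2*g)/(g - 2) = (2*g)/(-2 + g) = 2*g/(-2 + g))
-91*h(-4) = -182*(-4)/(-2 - 4) = -182*(-4)/(-6) = -182*(-4)*(-1)/6 = -91*4/3 = -364/3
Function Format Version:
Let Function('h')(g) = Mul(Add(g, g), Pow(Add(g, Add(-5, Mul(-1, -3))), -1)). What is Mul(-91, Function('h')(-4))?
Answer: Rational(-364, 3) ≈ -121.33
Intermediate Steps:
Function('h')(g) = Mul(2, g, Pow(Add(-2, g), -1)) (Function('h')(g) = Mul(Mul(2, g), Pow(Add(g, Add(-5, 3)), -1)) = Mul(Mul(2, g), Pow(Add(g, -2), -1)) = Mul(Mul(2, g), Pow(Add(-2, g), -1)) = Mul(2, g, Pow(Add(-2, g), -1)))
Mul(-91, Function('h')(-4)) = Mul(-91, Mul(2, -4, Pow(Add(-2, -4), -1))) = Mul(-91, Mul(2, -4, Pow(-6, -1))) = Mul(-91, Mul(2, -4, Rational(-1, 6))) = Mul(-91, Rational(4, 3)) = Rational(-364, 3)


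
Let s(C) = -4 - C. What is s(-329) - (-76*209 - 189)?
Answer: 16398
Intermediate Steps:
s(-329) - (-76*209 - 189) = (-4 - 1*(-329)) - (-76*209 - 189) = (-4 + 329) - (-15884 - 189) = 325 - 1*(-16073) = 325 + 16073 = 16398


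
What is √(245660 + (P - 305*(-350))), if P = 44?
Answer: √352454 ≈ 593.68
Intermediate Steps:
√(245660 + (P - 305*(-350))) = √(245660 + (44 - 305*(-350))) = √(245660 + (44 + 106750)) = √(245660 + 106794) = √352454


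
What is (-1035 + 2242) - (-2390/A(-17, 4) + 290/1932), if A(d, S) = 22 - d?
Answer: 15925201/12558 ≈ 1268.1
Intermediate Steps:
(-1035 + 2242) - (-2390/A(-17, 4) + 290/1932) = (-1035 + 2242) - (-2390/(22 - 1*(-17)) + 290/1932) = 1207 - (-2390/(22 + 17) + 290*(1/1932)) = 1207 - (-2390/39 + 145/966) = 1207 - 1*(-767695/12558) = 1207 + 767695/12558 = 15925201/12558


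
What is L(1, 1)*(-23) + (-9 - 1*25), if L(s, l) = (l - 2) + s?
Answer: -34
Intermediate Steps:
L(s, l) = -2 + l + s (L(s, l) = (-2 + l) + s = -2 + l + s)
L(1, 1)*(-23) + (-9 - 1*25) = (-2 + 1 + 1)*(-23) + (-9 - 1*25) = 0*(-23) + (-9 - 25) = 0 - 34 = -34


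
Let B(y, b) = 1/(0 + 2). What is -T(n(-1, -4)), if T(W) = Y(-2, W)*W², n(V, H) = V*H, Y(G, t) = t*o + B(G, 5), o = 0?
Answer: -8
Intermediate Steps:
B(y, b) = ½ (B(y, b) = 1/2 = ½)
Y(G, t) = ½ (Y(G, t) = t*0 + ½ = 0 + ½ = ½)
n(V, H) = H*V
T(W) = W²/2
-T(n(-1, -4)) = -(-4*(-1))²/2 = -4²/2 = -16/2 = -1*8 = -8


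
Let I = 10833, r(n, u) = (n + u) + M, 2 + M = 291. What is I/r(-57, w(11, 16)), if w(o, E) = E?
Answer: 10833/248 ≈ 43.681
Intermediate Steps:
M = 289 (M = -2 + 291 = 289)
r(n, u) = 289 + n + u (r(n, u) = (n + u) + 289 = 289 + n + u)
I/r(-57, w(11, 16)) = 10833/(289 - 57 + 16) = 10833/248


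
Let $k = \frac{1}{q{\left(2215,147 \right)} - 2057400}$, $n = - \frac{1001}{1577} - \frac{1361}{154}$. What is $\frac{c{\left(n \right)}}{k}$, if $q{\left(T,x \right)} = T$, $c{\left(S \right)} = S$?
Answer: $\frac{429804762585}{22078} \approx 1.9468 \cdot 10^{7}$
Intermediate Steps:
$n = - \frac{2300451}{242858}$ ($n = \left(-1001\right) \frac{1}{1577} - \frac{1361}{154} = - \frac{1001}{1577} - \frac{1361}{154} = - \frac{2300451}{242858} \approx -9.4724$)
$k = - \frac{1}{2055185}$ ($k = \frac{1}{2215 - 2057400} = \frac{1}{-2055185} = - \frac{1}{2055185} \approx -4.8657 \cdot 10^{-7}$)
$\frac{c{\left(n \right)}}{k} = - \frac{2300451}{242858 \left(- \frac{1}{2055185}\right)} = \left(- \frac{2300451}{242858}\right) \left(-2055185\right) = \frac{429804762585}{22078}$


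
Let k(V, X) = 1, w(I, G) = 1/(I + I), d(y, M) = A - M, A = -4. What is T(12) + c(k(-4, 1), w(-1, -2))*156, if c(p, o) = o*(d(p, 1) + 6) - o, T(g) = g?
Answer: 12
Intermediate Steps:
d(y, M) = -4 - M
w(I, G) = 1/(2*I)
c(p, o) = 0 (c(p, o) = o*((-4 - 1*1) + 6) - o = o*((-4 - 1) + 6) - o = o*(-5 + 6) - o = o*1 - o = o - o = 0)
T(12) + c(k(-4, 1), w(-1, -2))*156 = 12 + 0*156 = 12 + 0 = 12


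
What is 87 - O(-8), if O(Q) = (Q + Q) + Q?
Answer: 111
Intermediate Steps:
O(Q) = 3*Q (O(Q) = 2*Q + Q = 3*Q)
87 - O(-8) = 87 - 3*(-8) = 87 - 1*(-24) = 87 + 24 = 111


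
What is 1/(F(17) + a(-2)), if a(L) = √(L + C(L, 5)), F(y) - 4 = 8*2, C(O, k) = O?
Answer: 5/101 - I/202 ≈ 0.049505 - 0.0049505*I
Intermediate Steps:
F(y) = 20 (F(y) = 4 + 8*2 = 4 + 16 = 20)
a(L) = √2*√L (a(L) = √(L + L) = √(2*L) = √2*√L)
1/(F(17) + a(-2)) = 1/(20 + √2*√(-2)) = 1/(20 + √2*(I*√2)) = 1/(20 + 2*I) = (20 - 2*I)/404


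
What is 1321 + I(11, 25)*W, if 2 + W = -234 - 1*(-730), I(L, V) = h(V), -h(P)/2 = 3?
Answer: -1643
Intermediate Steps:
h(P) = -6 (h(P) = -2*3 = -6)
I(L, V) = -6
W = 494 (W = -2 + (-234 - 1*(-730)) = -2 + (-234 + 730) = -2 + 496 = 494)
1321 + I(11, 25)*W = 1321 - 6*494 = 1321 - 2964 = -1643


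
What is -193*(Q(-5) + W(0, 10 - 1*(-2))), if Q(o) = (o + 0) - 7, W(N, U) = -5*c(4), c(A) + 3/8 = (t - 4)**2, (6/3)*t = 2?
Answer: 85113/8 ≈ 10639.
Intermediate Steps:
t = 1 (t = (1/2)*2 = 1)
c(A) = 69/8 (c(A) = -3/8 + (1 - 4)**2 = -3/8 + (-3)**2 = -3/8 + 9 = 69/8)
W(N, U) = -345/8 (W(N, U) = -5*69/8 = -345/8)
Q(o) = -7 + o (Q(o) = o - 7 = -7 + o)
-193*(Q(-5) + W(0, 10 - 1*(-2))) = -193*((-7 - 5) - 345/8) = -193*(-12 - 345/8) = -193*(-441/8) = 85113/8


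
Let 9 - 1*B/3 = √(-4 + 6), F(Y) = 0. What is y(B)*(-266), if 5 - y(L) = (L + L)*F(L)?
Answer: -1330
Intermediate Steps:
B = 27 - 3*√2 (B = 27 - 3*√(-4 + 6) = 27 - 3*√2 ≈ 22.757)
y(L) = 5 (y(L) = 5 - (L + L)*0 = 5 - 2*L*0 = 5 - 1*0 = 5 + 0 = 5)
y(B)*(-266) = 5*(-266) = -1330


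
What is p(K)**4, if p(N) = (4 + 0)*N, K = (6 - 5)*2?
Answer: 4096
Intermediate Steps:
K = 2 (K = 1*2 = 2)
p(N) = 4*N
p(K)**4 = (4*2)**4 = 8**4 = 4096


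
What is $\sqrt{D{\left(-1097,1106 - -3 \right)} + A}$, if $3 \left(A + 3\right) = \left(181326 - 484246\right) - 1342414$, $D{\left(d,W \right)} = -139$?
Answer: $\frac{8 i \sqrt{77145}}{3} \approx 740.67 i$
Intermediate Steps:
$A = - \frac{1645343}{3}$ ($A = -3 + \frac{\left(181326 - 484246\right) - 1342414}{3} = -3 + \frac{-302920 - 1342414}{3} = -3 + \frac{1}{3} \left(-1645334\right) = -3 - \frac{1645334}{3} = - \frac{1645343}{3} \approx -5.4845 \cdot 10^{5}$)
$\sqrt{D{\left(-1097,1106 - -3 \right)} + A} = \sqrt{-139 - \frac{1645343}{3}} = \sqrt{- \frac{1645760}{3}} = \frac{8 i \sqrt{77145}}{3}$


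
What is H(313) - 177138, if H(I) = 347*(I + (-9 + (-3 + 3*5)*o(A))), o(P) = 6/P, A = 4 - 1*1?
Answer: -63322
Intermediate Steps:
A = 3 (A = 4 - 1 = 3)
H(I) = 5205 + 347*I (H(I) = 347*(I + (-9 + (-3 + 3*5)*(6/3))) = 347*(I + (-9 + (-3 + 15)*(6*(1/3)))) = 347*(I + (-9 + 12*2)) = 347*(I + (-9 + 24)) = 347*(I + 15) = 347*(15 + I) = 5205 + 347*I)
H(313) - 177138 = (5205 + 347*313) - 177138 = (5205 + 108611) - 177138 = 113816 - 177138 = -63322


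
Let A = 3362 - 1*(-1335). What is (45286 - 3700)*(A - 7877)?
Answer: -132243480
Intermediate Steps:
A = 4697 (A = 3362 + 1335 = 4697)
(45286 - 3700)*(A - 7877) = (45286 - 3700)*(4697 - 7877) = 41586*(-3180) = -132243480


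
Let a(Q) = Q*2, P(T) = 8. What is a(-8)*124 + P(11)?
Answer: -1976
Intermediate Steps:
a(Q) = 2*Q
a(-8)*124 + P(11) = (2*(-8))*124 + 8 = -16*124 + 8 = -1984 + 8 = -1976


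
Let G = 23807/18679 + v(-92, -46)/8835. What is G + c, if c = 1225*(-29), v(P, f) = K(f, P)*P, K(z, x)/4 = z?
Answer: -5862127448668/165028965 ≈ -35522.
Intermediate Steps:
K(z, x) = 4*z
v(P, f) = 4*P*f (v(P, f) = (4*f)*P = 4*P*f)
G = 526532957/165028965 (G = 23807/18679 + (4*(-92)*(-46))/8835 = 23807*(1/18679) + 16928*(1/8835) = 23807/18679 + 16928/8835 = 526532957/165028965 ≈ 3.1905)
c = -35525
G + c = 526532957/165028965 - 35525 = -5862127448668/165028965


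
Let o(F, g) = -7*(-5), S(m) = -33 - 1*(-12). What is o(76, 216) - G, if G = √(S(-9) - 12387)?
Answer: 35 - 2*I*√3102 ≈ 35.0 - 111.39*I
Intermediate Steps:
S(m) = -21 (S(m) = -33 + 12 = -21)
o(F, g) = 35
G = 2*I*√3102 (G = √(-21 - 12387) = √(-12408) = 2*I*√3102 ≈ 111.39*I)
o(76, 216) - G = 35 - 2*I*√3102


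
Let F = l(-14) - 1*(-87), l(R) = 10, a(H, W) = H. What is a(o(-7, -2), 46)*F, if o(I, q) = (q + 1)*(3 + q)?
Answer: -97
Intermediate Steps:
o(I, q) = (1 + q)*(3 + q)
F = 97 (F = 10 - 1*(-87) = 10 + 87 = 97)
a(o(-7, -2), 46)*F = (3 + (-2)² + 4*(-2))*97 = (3 + 4 - 8)*97 = -1*97 = -97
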